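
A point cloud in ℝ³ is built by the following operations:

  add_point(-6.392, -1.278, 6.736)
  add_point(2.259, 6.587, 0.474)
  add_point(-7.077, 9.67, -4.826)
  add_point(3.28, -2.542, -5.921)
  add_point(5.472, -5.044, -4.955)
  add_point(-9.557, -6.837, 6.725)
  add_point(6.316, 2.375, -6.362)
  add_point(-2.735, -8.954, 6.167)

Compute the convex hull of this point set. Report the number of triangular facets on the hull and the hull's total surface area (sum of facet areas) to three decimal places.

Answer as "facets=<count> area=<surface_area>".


facets=12 area=638.448

Hull vertices (8/8): indices [0, 1, 2, 3, 4, 5, 6, 7].

Triangle areas on the boundary:
  f1: (p0, p2, p5) → 41.7257
  f2: (p7, p0, p5) → 22.3839
  f3: (p3, p2, p5) → 140.9744
  f4: (p3, p2, p6) → 44.3331
  f5: (p1, p2, p6) → 49.7055
  f6: (p1, p0, p2) → 73.1465
  f7: (p1, p7, p0) → 55.0925
  f8: (p4, p3, p6) → 9.5670
  f9: (p4, p1, p6) → 32.9430
  f10: (p4, p1, p7) → 92.7663
  f11: (p4, p7, p5) → 43.8323
  f12: (p4, p3, p5) → 31.9781
Σ area = 638.448

Euler characteristic 8−18+12 = 2 ✓


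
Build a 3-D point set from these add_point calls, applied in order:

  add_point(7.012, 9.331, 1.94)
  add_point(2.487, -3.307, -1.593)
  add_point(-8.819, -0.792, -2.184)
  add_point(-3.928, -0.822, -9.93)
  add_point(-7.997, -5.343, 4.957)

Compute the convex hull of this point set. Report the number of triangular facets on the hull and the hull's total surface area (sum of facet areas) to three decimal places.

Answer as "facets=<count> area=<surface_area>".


5 of the 5 inputs are extreme points: [0, 1, 2, 3, 4].

Triangle areas on the boundary:
  f1: (p4, p0, p2) → 81.8161
  f2: (p3, p0, p2) → 85.1747
  f3: (p3, p4, p2) → 29.3998
  f4: (p1, p4, p0) → 83.2766
  f5: (p1, p3, p0) → 73.7866
  f6: (p1, p3, p4) → 67.6032
Σ area = 421.057

Euler: V−E+F = 5−9+6 = 2.

facets=6 area=421.057


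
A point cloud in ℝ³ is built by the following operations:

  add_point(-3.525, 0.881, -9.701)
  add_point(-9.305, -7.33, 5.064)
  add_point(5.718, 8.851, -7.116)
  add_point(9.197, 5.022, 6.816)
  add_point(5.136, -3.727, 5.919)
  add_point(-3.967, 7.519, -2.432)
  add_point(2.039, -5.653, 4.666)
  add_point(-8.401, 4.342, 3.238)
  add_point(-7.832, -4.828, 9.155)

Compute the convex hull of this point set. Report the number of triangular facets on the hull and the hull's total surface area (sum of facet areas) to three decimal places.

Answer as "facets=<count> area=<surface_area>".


Points on the hull: [0, 1, 2, 3, 4, 5, 6, 7, 8] (9 of 9).

Triangle areas on the boundary:
  f1: (p7, p8, p1) → 27.3907
  f2: (p7, p8, p3) → 97.3985
  f3: (p6, p8, p1) → 27.1186
  f4: (p5, p2, p3) → 78.4385
  f5: (p5, p7, p3) → 64.0378
  f6: (p0, p6, p1) → 93.1601
  f7: (p0, p5, p2) → 51.3339
  f8: (p0, p7, p1) → 84.2167
  f9: (p0, p5, p7) → 37.1576
  f10: (p4, p2, p3) → 71.9010
  f11: (p4, p8, p3) → 57.7713
  f12: (p4, p6, p8) → 17.4156
  f13: (p4, p0, p2) → 107.1747
  f14: (p4, p0, p6) → 30.2150
Σ area = 844.730

Euler: V−E+F = 9−21+14 = 2.

facets=14 area=844.730


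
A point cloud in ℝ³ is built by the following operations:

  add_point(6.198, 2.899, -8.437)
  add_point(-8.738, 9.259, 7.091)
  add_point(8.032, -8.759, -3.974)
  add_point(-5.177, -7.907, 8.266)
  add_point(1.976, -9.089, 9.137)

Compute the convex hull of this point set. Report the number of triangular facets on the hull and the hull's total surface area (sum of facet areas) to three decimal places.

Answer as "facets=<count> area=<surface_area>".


5 of the 5 inputs are extreme points: [0, 1, 2, 3, 4].

Facet areas (half cross-product norm):
  f1: (p4, p0, p1) → 206.1147
  f2: (p4, p0, p2) → 87.4547
  f3: (p3, p0, p1) → 183.7342
  f4: (p3, p0, p2) → 113.2712
  f5: (p3, p4, p1) → 59.7351
  f6: (p3, p4, p2) → 50.3348
Σ area = 700.645

Check V−E+F: 5 − 9 + 6 = 2.

facets=6 area=700.645


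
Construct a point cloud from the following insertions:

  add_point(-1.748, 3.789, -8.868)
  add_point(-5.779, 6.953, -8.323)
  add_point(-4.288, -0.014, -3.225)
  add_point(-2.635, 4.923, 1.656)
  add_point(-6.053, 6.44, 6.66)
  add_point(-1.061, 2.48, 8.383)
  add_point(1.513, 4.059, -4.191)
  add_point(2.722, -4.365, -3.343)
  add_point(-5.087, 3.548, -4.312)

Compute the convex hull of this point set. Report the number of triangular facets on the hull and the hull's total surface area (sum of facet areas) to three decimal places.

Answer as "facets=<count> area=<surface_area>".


facets=10 area=383.251

Hull vertices (7/9): indices [0, 1, 2, 4, 5, 6, 7].

Area of each hull facet:
  f1: (p2, p0, p7) → 29.9513
  f2: (p2, p5, p4) → 38.4300
  f3: (p2, p5, p7) → 50.4939
  f4: (p6, p5, p4) → 42.0088
  f5: (p6, p0, p7) → 24.2456
  f6: (p6, p5, p7) → 54.3064
  f7: (p1, p2, p4) → 52.2685
  f8: (p1, p2, p0) → 18.7046
  f9: (p1, p6, p4) → 58.9638
  f10: (p1, p6, p0) → 13.8776
Σ area = 383.251

Euler characteristic 7−15+10 = 2 ✓


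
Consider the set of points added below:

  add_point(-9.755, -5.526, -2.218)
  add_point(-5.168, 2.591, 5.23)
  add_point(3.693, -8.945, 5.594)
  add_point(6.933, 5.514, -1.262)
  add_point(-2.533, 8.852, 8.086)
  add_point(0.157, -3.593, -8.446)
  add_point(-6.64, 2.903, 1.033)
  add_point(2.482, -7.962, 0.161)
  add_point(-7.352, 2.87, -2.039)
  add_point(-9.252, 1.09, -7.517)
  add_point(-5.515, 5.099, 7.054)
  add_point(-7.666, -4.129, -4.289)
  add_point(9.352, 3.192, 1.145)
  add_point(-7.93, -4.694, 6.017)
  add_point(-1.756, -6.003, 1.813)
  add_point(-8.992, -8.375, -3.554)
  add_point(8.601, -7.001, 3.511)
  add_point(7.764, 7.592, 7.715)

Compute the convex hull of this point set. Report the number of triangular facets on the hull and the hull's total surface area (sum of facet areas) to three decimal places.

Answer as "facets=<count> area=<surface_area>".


Points on the hull: [0, 2, 3, 4, 5, 7, 9, 10, 12, 13, 15, 16, 17] (13 of 18).

Triangle areas on the boundary:
  f1: (p13, p2, p4) → 91.1626
  f2: (p17, p2, p4) → 88.4961
  f3: (p10, p9, p0) → 61.4252
  f4: (p10, p13, p0) → 41.6555
  f5: (p10, p9, p4) → 32.1211
  f6: (p10, p13, p4) → 10.5424
  f7: (p3, p9, p4) → 116.1141
  f8: (p3, p17, p4) → 48.0010
  f9: (p3, p17, p12) → 16.6216
  f10: (p3, p5, p12) → 27.0062
  f11: (p3, p5, p9) → 70.5003
  f12: (p16, p5, p12) → 73.5653
  f13: (p16, p17, p12) → 39.9021
  f14: (p16, p17, p2) → 42.4557
  f15: (p15, p13, p0) → 12.3453
  f16: (p15, p13, p2) → 63.7252
  f17: (p15, p9, p0) → 12.5129
  f18: (p15, p5, p9) → 49.6795
  f19: (p7, p16, p5) → 29.0599
  f20: (p7, p15, p5) → 52.7332
  f21: (p7, p16, p2) → 15.6201
  f22: (p7, p15, p2) → 29.6602
Σ area = 1024.905

Euler characteristic 13−33+22 = 2 ✓

facets=22 area=1024.905


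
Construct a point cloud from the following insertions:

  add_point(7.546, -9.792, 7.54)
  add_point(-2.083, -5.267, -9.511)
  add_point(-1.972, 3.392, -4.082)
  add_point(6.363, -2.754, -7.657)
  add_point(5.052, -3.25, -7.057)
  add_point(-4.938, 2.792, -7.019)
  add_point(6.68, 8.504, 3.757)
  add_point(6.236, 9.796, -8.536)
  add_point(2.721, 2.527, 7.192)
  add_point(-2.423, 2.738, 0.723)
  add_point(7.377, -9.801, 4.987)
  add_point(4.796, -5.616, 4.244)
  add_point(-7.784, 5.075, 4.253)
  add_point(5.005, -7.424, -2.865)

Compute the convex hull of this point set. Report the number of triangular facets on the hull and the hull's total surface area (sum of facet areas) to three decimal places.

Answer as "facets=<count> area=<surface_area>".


10 of the 14 inputs are extreme points: [0, 1, 3, 5, 6, 7, 8, 10, 12, 13].

Facet areas (half cross-product norm):
  f1: (p1, p0, p12) → 169.6811
  f2: (p6, p7, p12) → 91.9579
  f3: (p6, p7, p0) → 110.1595
  f4: (p5, p7, p12) → 76.8964
  f5: (p5, p1, p12) → 45.1383
  f6: (p5, p1, p7) → 58.1900
  f7: (p3, p1, p7) → 54.7812
  f8: (p8, p0, p12) → 61.3893
  f9: (p8, p6, p12) → 43.7773
  f10: (p8, p6, p0) → 44.6220
  f11: (p10, p7, p0) → 25.1333
  f12: (p10, p3, p7) → 76.4739
  f13: (p10, p1, p0) → 12.3359
  f14: (p13, p3, p1) → 29.8953
  f15: (p13, p10, p1) → 20.7978
  f16: (p13, p10, p3) → 18.2273
Σ area = 939.456

Check V−E+F: 10 − 24 + 16 = 2.

facets=16 area=939.456


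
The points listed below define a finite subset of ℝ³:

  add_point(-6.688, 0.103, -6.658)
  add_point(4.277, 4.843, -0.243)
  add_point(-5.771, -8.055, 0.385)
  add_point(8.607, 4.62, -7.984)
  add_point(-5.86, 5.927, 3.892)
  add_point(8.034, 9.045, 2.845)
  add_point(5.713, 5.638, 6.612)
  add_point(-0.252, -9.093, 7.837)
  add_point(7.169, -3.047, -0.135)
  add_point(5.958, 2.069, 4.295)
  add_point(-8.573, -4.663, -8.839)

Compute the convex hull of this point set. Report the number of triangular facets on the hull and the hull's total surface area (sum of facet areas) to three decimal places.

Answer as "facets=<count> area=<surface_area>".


9 of the 11 inputs are extreme points: [0, 2, 3, 4, 5, 6, 7, 8, 10].

Facet areas (half cross-product norm):
  f1: (p4, p5, p3) → 83.5683
  f2: (p8, p3, p10) → 98.5331
  f3: (p8, p5, p3) → 59.3827
  f4: (p0, p3, p10) → 37.7236
  f5: (p0, p4, p10) → 21.1457
  f6: (p0, p4, p3) → 95.8417
  f7: (p2, p4, p10) → 73.2595
  f8: (p2, p4, p7) → 67.0250
  f9: (p2, p8, p10) → 70.5793
  f10: (p2, p8, p7) → 56.7887
  f11: (p6, p4, p7) → 89.6609
  f12: (p6, p4, p5) → 32.2714
  f13: (p6, p8, p7) → 68.8331
  f14: (p6, p8, p5) → 30.9731
Σ area = 885.586

Check V−E+F: 9 − 21 + 14 = 2.

facets=14 area=885.586


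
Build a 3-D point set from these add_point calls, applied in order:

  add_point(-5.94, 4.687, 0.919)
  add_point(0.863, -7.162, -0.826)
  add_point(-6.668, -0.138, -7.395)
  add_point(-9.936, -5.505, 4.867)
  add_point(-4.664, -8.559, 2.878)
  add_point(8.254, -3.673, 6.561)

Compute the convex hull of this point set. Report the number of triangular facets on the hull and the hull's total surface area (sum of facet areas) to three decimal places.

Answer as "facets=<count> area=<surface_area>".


Extreme-point indices: [0, 1, 2, 3, 4, 5] — 6 of 6 on the boundary.

Per-facet area ½‖(b−a)×(c−a)‖:
  f1: (p0, p5, p3) → 98.0880
  f2: (p2, p0, p3) → 55.2609
  f3: (p2, p0, p5) → 83.5027
  f4: (p1, p2, p5) → 54.2210
  f5: (p4, p5, p3) → 39.6539
  f6: (p4, p1, p5) → 36.3053
  f7: (p4, p2, p3) → 42.3134
  f8: (p4, p1, p2) → 41.3525
Σ area = 450.698

Euler: V−E+F = 6−12+8 = 2.

facets=8 area=450.698


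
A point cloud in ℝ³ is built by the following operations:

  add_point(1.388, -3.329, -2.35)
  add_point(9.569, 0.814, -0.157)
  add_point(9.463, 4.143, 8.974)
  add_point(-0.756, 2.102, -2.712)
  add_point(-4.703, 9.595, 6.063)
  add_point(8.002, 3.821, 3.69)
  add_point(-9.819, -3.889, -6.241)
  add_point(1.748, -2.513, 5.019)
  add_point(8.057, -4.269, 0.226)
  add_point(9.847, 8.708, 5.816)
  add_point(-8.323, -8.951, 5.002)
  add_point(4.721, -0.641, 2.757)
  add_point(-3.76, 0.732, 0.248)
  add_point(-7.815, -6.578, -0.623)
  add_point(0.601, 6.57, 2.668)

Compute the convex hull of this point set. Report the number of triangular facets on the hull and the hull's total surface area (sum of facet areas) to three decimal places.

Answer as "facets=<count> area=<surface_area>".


Points on the hull: [0, 1, 2, 3, 4, 6, 8, 9, 10, 13, 14] (11 of 15).

Per-facet area ½‖(b−a)×(c−a)‖:
  f1: (p10, p4, p6) → 111.1286
  f2: (p3, p4, p6) → 66.7070
  f3: (p13, p10, p6) → 7.7500
  f4: (p13, p8, p6) → 50.3022
  f5: (p13, p8, p10) → 49.0021
  f6: (p2, p8, p10) → 107.5870
  f7: (p2, p4, p9) → 40.5435
  f8: (p2, p10, p4) → 144.3744
  f9: (p14, p4, p9) → 31.0753
  f10: (p14, p3, p9) → 29.7891
  f11: (p14, p3, p4) → 21.6372
  f12: (p0, p8, p6) → 7.7160
  f13: (p1, p3, p9) → 52.9013
  f14: (p1, p2, p9) → 26.1610
  f15: (p1, p2, p8) → 24.9733
  f16: (p1, p0, p8) → 19.0475
  f17: (p1, p3, p6) → 38.6562
  f18: (p1, p0, p6) → 22.5043
Σ area = 851.856

Euler: V−E+F = 11−27+18 = 2.

facets=18 area=851.856


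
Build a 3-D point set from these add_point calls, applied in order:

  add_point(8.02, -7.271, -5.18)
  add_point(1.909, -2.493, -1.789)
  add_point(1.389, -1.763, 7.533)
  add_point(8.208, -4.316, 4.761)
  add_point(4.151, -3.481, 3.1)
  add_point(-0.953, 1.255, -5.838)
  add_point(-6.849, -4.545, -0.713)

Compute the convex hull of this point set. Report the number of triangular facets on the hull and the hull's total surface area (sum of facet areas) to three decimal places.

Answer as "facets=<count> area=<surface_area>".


Extreme-point indices: [0, 2, 3, 5, 6] — 5 of 7 on the boundary.

Facet areas (half cross-product norm):
  f1: (p0, p3, p6) → 77.8887
  f2: (p0, p5, p6) → 60.3011
  f3: (p0, p5, p3) → 63.7229
  f4: (p2, p3, p6) → 44.8036
  f5: (p2, p5, p6) → 57.2071
  f6: (p2, p5, p3) → 53.7560
Σ area = 357.679

Check V−E+F: 5 − 9 + 6 = 2.

facets=6 area=357.679


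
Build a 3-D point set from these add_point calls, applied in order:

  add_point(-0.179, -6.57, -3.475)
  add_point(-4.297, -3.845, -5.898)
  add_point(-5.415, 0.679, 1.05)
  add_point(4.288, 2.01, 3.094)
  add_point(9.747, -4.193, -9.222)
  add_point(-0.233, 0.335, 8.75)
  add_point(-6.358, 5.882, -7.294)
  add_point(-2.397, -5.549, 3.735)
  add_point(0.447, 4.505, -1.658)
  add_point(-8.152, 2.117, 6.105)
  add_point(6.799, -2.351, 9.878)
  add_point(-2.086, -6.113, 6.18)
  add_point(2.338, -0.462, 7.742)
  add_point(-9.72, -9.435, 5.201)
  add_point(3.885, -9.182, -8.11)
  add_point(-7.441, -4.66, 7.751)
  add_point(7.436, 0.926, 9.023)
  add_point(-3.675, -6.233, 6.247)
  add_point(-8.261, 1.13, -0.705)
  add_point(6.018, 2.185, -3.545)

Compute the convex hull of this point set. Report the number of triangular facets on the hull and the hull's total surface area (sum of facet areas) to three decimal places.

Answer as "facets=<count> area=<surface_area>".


facets=22 area=1014.543

13 of the 20 inputs are extreme points: [1, 4, 5, 6, 8, 9, 10, 13, 14, 15, 16, 18, 19].

Area of each hull facet:
  f1: (p14, p6, p4) → 70.5543
  f2: (p14, p10, p13) → 156.5227
  f3: (p14, p10, p4) → 74.0572
  f4: (p19, p6, p4) → 57.7848
  f5: (p18, p6, p13) → 21.8079
  f6: (p18, p9, p13) → 39.2468
  f7: (p18, p9, p6) → 20.6117
  f8: (p15, p10, p13) → 35.1560
  f9: (p15, p9, p13) → 15.7382
  f10: (p1, p6, p13) → 61.4185
  f11: (p1, p14, p13) → 65.0302
  f12: (p1, p14, p6) → 38.0743
  f13: (p8, p9, p6) → 52.5754
  f14: (p8, p19, p6) → 23.8152
  f15: (p5, p15, p10) → 27.5639
  f16: (p5, p15, p9) → 27.8161
  f17: (p16, p8, p19) → 39.6622
  f18: (p16, p10, p4) → 32.8924
  f19: (p16, p19, p4) → 51.6165
  f20: (p16, p5, p10) → 12.8459
  f21: (p16, p8, p9) → 76.8177
  f22: (p16, p5, p9) → 12.9346
Σ area = 1014.543

Euler: V−E+F = 13−33+22 = 2.


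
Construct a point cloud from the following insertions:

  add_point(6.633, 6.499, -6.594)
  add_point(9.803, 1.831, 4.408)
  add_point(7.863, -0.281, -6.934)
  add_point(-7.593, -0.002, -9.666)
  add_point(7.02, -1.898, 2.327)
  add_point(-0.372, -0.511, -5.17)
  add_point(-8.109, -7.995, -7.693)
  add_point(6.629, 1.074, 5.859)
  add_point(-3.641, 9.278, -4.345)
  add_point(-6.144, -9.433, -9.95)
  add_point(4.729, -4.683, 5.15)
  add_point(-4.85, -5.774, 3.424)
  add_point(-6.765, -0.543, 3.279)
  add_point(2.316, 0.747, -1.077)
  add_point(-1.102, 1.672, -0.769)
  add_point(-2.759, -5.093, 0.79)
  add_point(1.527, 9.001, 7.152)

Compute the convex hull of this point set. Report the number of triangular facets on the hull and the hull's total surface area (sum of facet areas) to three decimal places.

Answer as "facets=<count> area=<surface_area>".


Extreme-point indices: [0, 1, 2, 3, 4, 6, 7, 8, 9, 10, 11, 12, 16] — 13 of 17 on the boundary.

Facet areas (half cross-product norm):
  f1: (p10, p11, p16) → 69.2449
  f2: (p12, p16, p8) → 71.7880
  f3: (p12, p11, p16) → 32.8179
  f4: (p12, p3, p8) → 65.9798
  f5: (p12, p11, p6) → 32.8116
  f6: (p12, p3, p6) → 51.4851
  f7: (p9, p3, p6) → 13.3582
  f8: (p9, p3, p2) → 73.9384
  f9: (p9, p10, p2) → 109.9651
  f10: (p9, p11, p6) → 16.2404
  f11: (p9, p10, p11) → 65.2778
  f12: (p0, p3, p8) → 62.0110
  f13: (p0, p3, p2) → 53.2220
  f14: (p0, p16, p8) → 67.1321
  f15: (p0, p16, p1) → 68.2108
  f16: (p0, p2, p1) → 39.5760
  f17: (p7, p16, p1) → 15.8821
  f18: (p7, p10, p1) → 9.8426
  f19: (p7, p10, p16) → 22.4419
  f20: (p4, p2, p1) → 23.4306
  f21: (p4, p10, p1) → 10.3250
  f22: (p4, p10, p2) → 14.2062
Σ area = 989.187

Euler: V−E+F = 13−33+22 = 2.

facets=22 area=989.187


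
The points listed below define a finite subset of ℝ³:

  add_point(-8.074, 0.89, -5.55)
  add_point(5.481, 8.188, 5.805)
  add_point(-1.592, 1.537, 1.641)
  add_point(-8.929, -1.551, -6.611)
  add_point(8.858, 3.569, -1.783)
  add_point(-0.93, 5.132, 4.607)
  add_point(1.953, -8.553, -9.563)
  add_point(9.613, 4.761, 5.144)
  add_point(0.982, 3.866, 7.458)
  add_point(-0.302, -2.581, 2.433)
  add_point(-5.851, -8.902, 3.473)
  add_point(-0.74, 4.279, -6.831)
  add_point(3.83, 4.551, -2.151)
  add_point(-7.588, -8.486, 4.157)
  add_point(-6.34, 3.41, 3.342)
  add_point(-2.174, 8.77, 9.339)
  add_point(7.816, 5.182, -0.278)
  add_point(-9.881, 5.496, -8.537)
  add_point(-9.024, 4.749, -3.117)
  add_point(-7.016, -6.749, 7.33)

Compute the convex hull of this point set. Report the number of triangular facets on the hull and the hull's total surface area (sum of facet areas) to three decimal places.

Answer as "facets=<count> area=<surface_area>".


15 of the 20 inputs are extreme points: [1, 3, 4, 6, 7, 8, 10, 11, 13, 14, 15, 16, 17, 18, 19].

Facet areas (half cross-product norm):
  f1: (p6, p10, p7) → 148.5300
  f2: (p4, p6, p7) → 42.8388
  f3: (p3, p6, p17) → 40.7536
  f4: (p18, p15, p17) → 20.8576
  f5: (p19, p10, p7) → 46.4384
  f6: (p11, p6, p17) → 60.2301
  f7: (p11, p4, p6) → 72.0030
  f8: (p1, p15, p7) → 14.1101
  f9: (p1, p15, p17) → 83.3604
  f10: (p1, p11, p17) → 57.8007
  f11: (p8, p15, p7) → 23.9176
  f12: (p8, p19, p7) → 45.0752
  f13: (p8, p19, p15) → 38.4100
  f14: (p14, p18, p15) → 24.1585
  f15: (p14, p19, p15) → 46.6314
  f16: (p14, p19, p18) → 34.1104
  f17: (p13, p19, p10) → 3.3710
  f18: (p13, p6, p10) → 9.3057
  f19: (p13, p3, p6) → 84.0106
  f20: (p13, p3, p17) → 31.5291
  f21: (p13, p18, p17) → 33.5543
  f22: (p13, p19, p18) → 27.7752
  f23: (p16, p4, p7) → 6.3995
  f24: (p16, p1, p7) → 15.2624
  f25: (p16, p11, p4) → 13.1382
  f26: (p16, p1, p11) → 37.1209
Σ area = 1060.692

Euler: V−E+F = 15−39+26 = 2.

facets=26 area=1060.692


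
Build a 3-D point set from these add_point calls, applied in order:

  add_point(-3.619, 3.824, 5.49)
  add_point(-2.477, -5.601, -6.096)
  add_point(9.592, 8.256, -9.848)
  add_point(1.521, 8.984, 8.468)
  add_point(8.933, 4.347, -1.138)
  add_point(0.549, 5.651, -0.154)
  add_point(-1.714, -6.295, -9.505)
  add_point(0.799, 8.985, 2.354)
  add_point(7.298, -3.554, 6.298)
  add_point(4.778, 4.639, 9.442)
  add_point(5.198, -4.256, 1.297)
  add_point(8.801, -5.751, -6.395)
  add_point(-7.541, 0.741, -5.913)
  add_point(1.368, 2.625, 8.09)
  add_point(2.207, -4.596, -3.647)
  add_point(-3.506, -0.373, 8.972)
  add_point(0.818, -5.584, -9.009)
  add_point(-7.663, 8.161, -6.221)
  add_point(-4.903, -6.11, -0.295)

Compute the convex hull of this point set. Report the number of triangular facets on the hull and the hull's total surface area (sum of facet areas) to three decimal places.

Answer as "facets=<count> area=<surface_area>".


facets=24 area=1126.191

14 of the 19 inputs are extreme points: [0, 2, 3, 4, 6, 7, 8, 9, 11, 12, 15, 16, 17, 18].

Facet areas (half cross-product norm):
  f1: (p6, p2, p17) → 128.9523
  f2: (p3, p9, p2) → 54.9418
  f3: (p16, p6, p2) → 15.2259
  f4: (p16, p11, p2) → 60.6416
  f5: (p16, p11, p6) → 3.4653
  f6: (p4, p9, p2) → 27.6180
  f7: (p4, p11, p2) → 54.3873
  f8: (p8, p4, p9) → 46.5018
  f9: (p8, p4, p11) → 59.0173
  f10: (p7, p2, p17) → 89.5983
  f11: (p7, p3, p17) → 22.9141
  f12: (p7, p3, p2) → 31.3659
  f13: (p15, p3, p9) → 26.5888
  f14: (p15, p8, p9) → 42.9058
  f15: (p18, p15, p8) → 62.0453
  f16: (p18, p11, p6) → 53.4582
  f17: (p18, p8, p11) → 84.2809
  f18: (p0, p3, p17) → 48.8894
  f19: (p0, p15, p17) → 19.9613
  f20: (p0, p15, p3) → 20.7812
  f21: (p12, p15, p17) → 57.0338
  f22: (p12, p18, p15) → 50.1196
  f23: (p12, p6, p17) → 25.6488
  f24: (p12, p18, p6) → 39.8486
Σ area = 1126.191

Check V−E+F: 14 − 36 + 24 = 2.


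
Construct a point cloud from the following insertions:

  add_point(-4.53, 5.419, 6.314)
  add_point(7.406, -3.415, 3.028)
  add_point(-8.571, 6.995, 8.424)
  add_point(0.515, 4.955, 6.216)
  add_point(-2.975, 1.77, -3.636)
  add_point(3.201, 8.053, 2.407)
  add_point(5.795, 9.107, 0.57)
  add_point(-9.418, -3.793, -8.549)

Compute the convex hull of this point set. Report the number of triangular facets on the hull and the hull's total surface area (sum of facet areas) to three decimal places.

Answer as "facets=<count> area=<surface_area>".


5 of the 8 inputs are extreme points: [1, 2, 3, 6, 7].

Area of each hull facet:
  f1: (p6, p1, p7) → 128.8798
  f2: (p2, p1, p7) → 175.2847
  f3: (p2, p6, p7) → 158.7054
  f4: (p3, p6, p1) → 48.5986
  f5: (p3, p2, p1) → 32.3093
  f6: (p3, p2, p6) → 32.9819
Σ area = 576.760

Euler characteristic 5−9+6 = 2 ✓

facets=6 area=576.760


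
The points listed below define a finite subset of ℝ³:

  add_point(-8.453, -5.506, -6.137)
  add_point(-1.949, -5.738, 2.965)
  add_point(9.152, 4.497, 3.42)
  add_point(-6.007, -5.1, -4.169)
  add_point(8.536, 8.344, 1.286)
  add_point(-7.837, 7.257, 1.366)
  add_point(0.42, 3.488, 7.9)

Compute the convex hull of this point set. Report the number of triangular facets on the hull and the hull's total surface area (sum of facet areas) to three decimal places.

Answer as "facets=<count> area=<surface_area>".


Points on the hull: [0, 1, 2, 3, 4, 5, 6] (7 of 7).

Area of each hull facet:
  f1: (p4, p2, p0) → 49.5990
  f2: (p6, p4, p2) → 21.5390
  f3: (p5, p4, p0) → 121.0125
  f4: (p5, p6, p4) → 64.4775
  f5: (p1, p6, p2) → 52.7726
  f6: (p1, p5, p0) → 75.3040
  f7: (p1, p5, p6) → 59.3809
  f8: (p3, p2, p0) → 13.0078
  f9: (p3, p1, p0) → 5.4104
  f10: (p3, p1, p2) → 58.5665
Σ area = 521.070

Check V−E+F: 7 − 15 + 10 = 2.

facets=10 area=521.070


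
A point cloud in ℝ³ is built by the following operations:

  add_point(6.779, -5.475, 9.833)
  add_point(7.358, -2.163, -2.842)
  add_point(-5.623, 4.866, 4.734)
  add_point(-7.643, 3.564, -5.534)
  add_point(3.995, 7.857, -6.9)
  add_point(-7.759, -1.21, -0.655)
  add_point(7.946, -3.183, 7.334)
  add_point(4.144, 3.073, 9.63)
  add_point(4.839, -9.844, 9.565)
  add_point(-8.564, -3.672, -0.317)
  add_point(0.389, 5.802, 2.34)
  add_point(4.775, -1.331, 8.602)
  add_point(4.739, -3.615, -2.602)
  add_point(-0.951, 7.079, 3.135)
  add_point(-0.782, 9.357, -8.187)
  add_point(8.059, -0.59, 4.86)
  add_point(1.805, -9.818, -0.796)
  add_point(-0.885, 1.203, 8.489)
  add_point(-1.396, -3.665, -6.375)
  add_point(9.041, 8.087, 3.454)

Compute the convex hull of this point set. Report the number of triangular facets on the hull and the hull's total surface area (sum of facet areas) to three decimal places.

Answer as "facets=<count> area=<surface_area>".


facets=26 area=1015.535

Hull vertices (15/20): indices [0, 1, 2, 3, 4, 6, 7, 8, 9, 13, 14, 16, 17, 18, 19].

Triangle areas on the boundary:
  f1: (p16, p8, p9) → 63.7388
  f2: (p18, p16, p9) → 41.4123
  f3: (p3, p2, p9) → 42.2957
  f4: (p3, p2, p14) → 49.2837
  f5: (p3, p18, p9) → 37.4840
  f6: (p3, p18, p14) → 44.8736
  f7: (p13, p14, p19) → 58.0263
  f8: (p13, p2, p14) → 28.8681
  f9: (p1, p18, p16) → 37.9404
  f10: (p1, p6, p19) → 55.9026
  f11: (p1, p16, p8) → 52.1809
  f12: (p1, p6, p8) → 36.8295
  f13: (p7, p13, p19) → 39.0654
  f14: (p7, p13, p2) → 24.7213
  f15: (p4, p14, p19) → 23.3011
  f16: (p4, p1, p19) → 58.7345
  f17: (p4, p18, p14) → 32.6780
  f18: (p4, p1, p18) → 52.1691
  f19: (p17, p7, p8) → 33.9308
  f20: (p17, p7, p2) → 16.2126
  f21: (p17, p8, p9) → 79.0515
  f22: (p17, p2, p9) → 36.5606
  f23: (p0, p6, p8) → 6.3256
  f24: (p0, p7, p8) → 14.1382
  f25: (p0, p6, p19) → 11.0435
  f26: (p0, p7, p19) → 38.7674
Σ area = 1015.535

Euler: V−E+F = 15−39+26 = 2.


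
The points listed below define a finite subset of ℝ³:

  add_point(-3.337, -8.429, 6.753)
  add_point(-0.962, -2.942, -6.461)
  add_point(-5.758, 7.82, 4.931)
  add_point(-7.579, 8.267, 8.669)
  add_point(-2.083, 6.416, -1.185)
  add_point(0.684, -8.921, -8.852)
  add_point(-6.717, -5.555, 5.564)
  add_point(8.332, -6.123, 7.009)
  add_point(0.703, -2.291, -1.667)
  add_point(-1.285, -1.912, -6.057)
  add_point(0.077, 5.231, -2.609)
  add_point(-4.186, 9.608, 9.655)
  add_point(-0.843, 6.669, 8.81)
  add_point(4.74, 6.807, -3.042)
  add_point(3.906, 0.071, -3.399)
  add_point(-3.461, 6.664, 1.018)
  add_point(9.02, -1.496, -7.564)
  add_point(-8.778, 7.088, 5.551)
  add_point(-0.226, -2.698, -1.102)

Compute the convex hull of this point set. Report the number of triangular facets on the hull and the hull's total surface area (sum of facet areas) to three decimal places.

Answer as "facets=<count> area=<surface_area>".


Points on the hull: [0, 2, 3, 4, 5, 6, 7, 9, 10, 11, 12, 13, 16, 17] (14 of 19).

Per-facet area ½‖(b−a)×(c−a)‖:
  f1: (p3, p11, p17) → 5.0780
  f2: (p3, p0, p11) → 32.3774
  f3: (p7, p0, p11) → 107.5790
  f4: (p7, p5, p16) → 85.3328
  f5: (p7, p0, p5) → 93.6025
  f6: (p9, p5, p16) → 39.1816
  f7: (p9, p5, p17) → 33.0665
  f8: (p9, p4, p17) → 40.5638
  f9: (p2, p11, p17) → 8.2341
  f10: (p2, p4, p17) → 9.2032
  f11: (p2, p4, p11) → 14.3459
  f12: (p6, p3, p17) → 21.8270
  f13: (p6, p3, p0) → 26.1391
  f14: (p6, p5, p17) → 102.0160
  f15: (p6, p0, p5) → 36.9842
  f16: (p12, p7, p11) → 8.4115
  f17: (p13, p9, p16) → 48.6002
  f18: (p13, p4, p11) → 37.1551
  f19: (p13, p12, p11) → 26.0975
  f20: (p13, p7, p16) → 77.9504
  f21: (p13, p12, p7) → 97.5748
  f22: (p10, p9, p4) → 10.1933
  f23: (p10, p13, p4) → 5.4747
  f24: (p10, p13, p9) → 18.1766
Σ area = 985.165

Euler: V−E+F = 14−36+24 = 2.

facets=24 area=985.165


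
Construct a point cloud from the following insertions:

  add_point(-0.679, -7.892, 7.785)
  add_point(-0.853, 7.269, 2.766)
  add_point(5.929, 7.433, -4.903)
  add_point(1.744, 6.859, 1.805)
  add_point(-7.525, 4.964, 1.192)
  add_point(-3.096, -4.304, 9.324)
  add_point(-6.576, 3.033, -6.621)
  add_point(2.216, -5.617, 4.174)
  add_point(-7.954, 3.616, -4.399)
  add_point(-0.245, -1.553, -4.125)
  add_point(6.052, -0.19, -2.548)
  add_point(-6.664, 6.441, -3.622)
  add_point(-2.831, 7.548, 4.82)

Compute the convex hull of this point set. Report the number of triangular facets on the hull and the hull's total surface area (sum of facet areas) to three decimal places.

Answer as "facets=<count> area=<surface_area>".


Extreme-point indices: [0, 2, 3, 4, 5, 6, 7, 8, 9, 10, 11, 12] — 12 of 13 on the boundary.

Triangle areas on the boundary:
  f1: (p9, p2, p10) → 26.2988
  f2: (p5, p0, p8) → 36.8382
  f3: (p11, p2, p12) → 56.0549
  f4: (p7, p9, p10) → 29.5477
  f5: (p7, p9, p0) → 18.7244
  f6: (p6, p9, p2) → 44.8025
  f7: (p6, p11, p8) → 4.2130
  f8: (p6, p11, p2) → 28.8143
  f9: (p6, p0, p8) → 23.9194
  f10: (p6, p9, p0) → 47.7743
  f11: (p4, p5, p8) → 33.5140
  f12: (p4, p5, p12) → 40.2900
  f13: (p4, p11, p8) → 8.1406
  f14: (p4, p11, p12) → 15.8152
  f15: (p3, p5, p12) → 34.8589
  f16: (p3, p5, p0) → 31.7474
  f17: (p3, p7, p0) → 27.5208
  f18: (p3, p2, p12) → 9.9660
  f19: (p3, p2, p10) → 30.0613
  f20: (p3, p7, p10) → 43.9729
Σ area = 592.875

Check V−E+F: 12 − 30 + 20 = 2.

facets=20 area=592.875


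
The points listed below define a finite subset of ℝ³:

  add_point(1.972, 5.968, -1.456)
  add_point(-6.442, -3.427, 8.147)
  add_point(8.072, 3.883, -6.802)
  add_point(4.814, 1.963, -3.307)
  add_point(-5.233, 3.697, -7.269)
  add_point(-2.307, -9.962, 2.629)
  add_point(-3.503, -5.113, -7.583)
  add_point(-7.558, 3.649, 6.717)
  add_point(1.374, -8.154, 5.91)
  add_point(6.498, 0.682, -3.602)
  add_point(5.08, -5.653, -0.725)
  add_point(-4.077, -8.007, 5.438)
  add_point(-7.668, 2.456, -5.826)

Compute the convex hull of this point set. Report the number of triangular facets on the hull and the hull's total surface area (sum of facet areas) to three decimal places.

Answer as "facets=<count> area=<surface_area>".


Points on the hull: [0, 1, 2, 4, 5, 6, 7, 8, 9, 10, 11, 12] (12 of 13).

Per-facet area ½‖(b−a)×(c−a)‖:
  f1: (p7, p1, p12) → 45.7686
  f2: (p8, p7, p1) → 28.2855
  f3: (p4, p6, p12) → 13.5241
  f4: (p4, p6, p2) → 58.8572
  f5: (p4, p7, p12) → 17.6711
  f6: (p10, p6, p2) → 63.4560
  f7: (p10, p6, p5) → 46.7980
  f8: (p10, p8, p5) → 20.9326
  f9: (p11, p6, p5) → 20.1644
  f10: (p11, p8, p5) → 9.6256
  f11: (p11, p8, p1) → 14.7043
  f12: (p11, p1, p12) → 44.1044
  f13: (p11, p6, p12) → 58.8283
  f14: (p0, p8, p7) → 88.9900
  f15: (p0, p4, p2) → 39.7065
  f16: (p0, p4, p7) → 59.3968
  f17: (p9, p10, p2) → 6.1623
  f18: (p9, p10, p8) → 20.0777
  f19: (p9, p0, p2) → 17.3870
  f20: (p9, p0, p8) → 50.7972
Σ area = 725.237

Check V−E+F: 12 − 30 + 20 = 2.

facets=20 area=725.237


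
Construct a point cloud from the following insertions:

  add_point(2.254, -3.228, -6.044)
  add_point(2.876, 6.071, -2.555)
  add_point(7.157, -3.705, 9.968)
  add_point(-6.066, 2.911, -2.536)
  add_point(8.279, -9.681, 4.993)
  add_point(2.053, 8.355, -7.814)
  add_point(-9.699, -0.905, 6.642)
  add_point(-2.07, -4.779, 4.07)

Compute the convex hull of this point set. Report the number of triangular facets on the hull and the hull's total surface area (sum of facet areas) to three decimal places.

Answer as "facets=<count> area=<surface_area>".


facets=12 area=664.865

Points on the hull: [0, 1, 2, 3, 4, 5, 6, 7] (8 of 8).

Per-facet area ½‖(b−a)×(c−a)‖:
  f1: (p2, p4, p6) → 67.7102
  f2: (p2, p5, p4) → 86.5848
  f3: (p0, p5, p4) → 67.6680
  f4: (p1, p5, p6) → 41.4289
  f5: (p1, p2, p6) → 124.6025
  f6: (p1, p2, p5) → 12.9643
  f7: (p7, p4, p6) → 18.7224
  f8: (p7, p0, p6) → 41.9578
  f9: (p7, p0, p4) → 62.2750
  f10: (p3, p5, p6) → 31.9283
  f11: (p3, p0, p6) → 54.3852
  f12: (p3, p0, p5) → 54.6381
Σ area = 664.865

Euler characteristic 8−18+12 = 2 ✓


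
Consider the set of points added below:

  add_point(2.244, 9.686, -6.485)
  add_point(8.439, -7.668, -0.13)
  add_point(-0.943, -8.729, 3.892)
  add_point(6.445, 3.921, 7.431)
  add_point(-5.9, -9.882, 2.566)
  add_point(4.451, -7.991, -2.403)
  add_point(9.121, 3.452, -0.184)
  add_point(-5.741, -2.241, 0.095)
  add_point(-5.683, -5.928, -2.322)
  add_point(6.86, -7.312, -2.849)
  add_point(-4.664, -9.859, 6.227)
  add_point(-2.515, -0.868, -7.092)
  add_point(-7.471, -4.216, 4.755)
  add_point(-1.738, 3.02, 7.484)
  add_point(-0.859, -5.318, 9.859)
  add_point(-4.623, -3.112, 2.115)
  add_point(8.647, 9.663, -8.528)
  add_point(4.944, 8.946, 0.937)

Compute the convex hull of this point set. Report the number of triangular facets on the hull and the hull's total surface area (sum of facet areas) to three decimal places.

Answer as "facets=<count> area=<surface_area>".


facets=28 area=964.362

Extreme-point indices: [0, 1, 3, 4, 5, 6, 7, 8, 9, 10, 11, 12, 13, 14, 16, 17] — 16 of 18 on the boundary.

Per-facet area ½‖(b−a)×(c−a)‖:
  f1: (p13, p0, p12) → 75.1434
  f2: (p16, p11, p0) → 36.1629
  f3: (p16, p11, p9) → 92.3013
  f4: (p10, p4, p12) → 11.7182
  f5: (p8, p4, p12) → 18.8987
  f6: (p17, p13, p0) → 40.2983
  f7: (p17, p16, p0) → 26.6357
  f8: (p1, p10, p4) → 28.2365
  f9: (p1, p16, p6) → 46.5565
  f10: (p1, p16, p9) → 26.8879
  f11: (p7, p8, p12) → 11.6133
  f12: (p7, p8, p11) → 16.4841
  f13: (p7, p0, p12) → 25.0205
  f14: (p7, p11, p0) → 44.5679
  f15: (p5, p11, p9) → 13.1013
  f16: (p5, p8, p11) → 37.9454
  f17: (p5, p8, p4) → 32.4110
  f18: (p5, p1, p4) → 21.9727
  f19: (p5, p1, p9) → 3.8470
  f20: (p3, p17, p13) → 34.1593
  f21: (p3, p1, p6) → 45.0136
  f22: (p3, p16, p6) → 29.8503
  f23: (p3, p17, p16) → 30.3797
  f24: (p14, p1, p10) → 47.7650
  f25: (p14, p3, p1) → 75.4396
  f26: (p14, p3, p13) → 35.8693
  f27: (p14, p13, p12) → 34.1122
  f28: (p14, p10, p12) → 21.9700
Σ area = 964.362

Euler characteristic 16−42+28 = 2 ✓


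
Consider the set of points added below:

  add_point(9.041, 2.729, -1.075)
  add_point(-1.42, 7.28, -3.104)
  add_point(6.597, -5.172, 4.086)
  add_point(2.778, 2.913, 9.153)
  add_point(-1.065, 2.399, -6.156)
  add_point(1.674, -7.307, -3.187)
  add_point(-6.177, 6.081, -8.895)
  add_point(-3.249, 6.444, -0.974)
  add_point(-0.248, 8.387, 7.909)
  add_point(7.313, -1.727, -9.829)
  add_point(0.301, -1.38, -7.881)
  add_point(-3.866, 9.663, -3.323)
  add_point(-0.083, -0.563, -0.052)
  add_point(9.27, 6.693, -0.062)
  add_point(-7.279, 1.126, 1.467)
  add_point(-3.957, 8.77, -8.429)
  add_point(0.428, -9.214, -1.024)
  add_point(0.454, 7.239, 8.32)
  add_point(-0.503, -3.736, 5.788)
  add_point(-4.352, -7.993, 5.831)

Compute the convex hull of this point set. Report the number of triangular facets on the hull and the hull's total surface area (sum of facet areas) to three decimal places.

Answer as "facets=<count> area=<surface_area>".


Extreme-point indices: [0, 2, 3, 5, 6, 8, 9, 10, 11, 13, 14, 15, 16, 17, 19] — 15 of 20 on the boundary.

Triangle areas on the boundary:
  f1: (p15, p9, p13) → 92.5817
  f2: (p0, p9, p13) → 15.3728
  f3: (p6, p15, p9) → 27.1340
  f4: (p19, p6, p14) → 42.2706
  f5: (p19, p6, p16) → 77.7882
  f6: (p8, p19, p14) → 62.4611
  f7: (p2, p19, p16) → 37.5259
  f8: (p2, p19, p3) → 57.1167
  f9: (p2, p9, p16) → 58.7387
  f10: (p2, p0, p9) → 48.5296
  f11: (p2, p3, p13) → 57.5665
  f12: (p2, p0, p13) → 14.8790
  f13: (p10, p6, p16) → 39.7161
  f14: (p10, p6, p9) → 27.9182
  f15: (p17, p3, p13) → 29.2696
  f16: (p17, p8, p13) → 8.3990
  f17: (p17, p19, p3) → 30.4575
  f18: (p17, p8, p19) → 9.2999
  f19: (p11, p6, p14) → 35.8851
  f20: (p11, p8, p14) → 55.6782
  f21: (p11, p6, p15) → 8.7723
  f22: (p11, p15, p13) → 35.1062
  f23: (p11, p8, p13) → 69.4901
  f24: (p5, p9, p16) → 2.7468
  f25: (p5, p10, p16) → 6.9426
  f26: (p5, p10, p9) → 27.9643
Σ area = 979.611

Check V−E+F: 15 − 39 + 26 = 2.

facets=26 area=979.611


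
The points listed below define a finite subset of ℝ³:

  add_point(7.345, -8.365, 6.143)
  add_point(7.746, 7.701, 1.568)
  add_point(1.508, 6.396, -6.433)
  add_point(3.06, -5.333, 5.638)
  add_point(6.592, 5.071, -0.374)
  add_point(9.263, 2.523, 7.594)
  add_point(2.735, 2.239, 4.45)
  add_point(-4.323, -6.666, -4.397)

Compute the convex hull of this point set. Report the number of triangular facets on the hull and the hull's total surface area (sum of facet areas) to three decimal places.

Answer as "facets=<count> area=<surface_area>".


8 of the 8 inputs are extreme points: [0, 1, 2, 3, 4, 5, 6, 7].

Per-facet area ½‖(b−a)×(c−a)‖:
  f1: (p2, p0, p7) → 113.6012
  f2: (p3, p0, p7) → 28.7179
  f3: (p3, p0, p5) → 26.8266
  f4: (p4, p2, p0) → 51.5825
  f5: (p6, p3, p5) → 27.7521
  f6: (p6, p2, p7) → 77.2087
  f7: (p6, p3, p7) → 48.0134
  f8: (p1, p6, p5) → 25.9352
  f9: (p1, p6, p2) → 39.9467
  f10: (p1, p4, p2) → 11.9673
  f11: (p1, p0, p5) → 39.1607
  f12: (p1, p4, p0) → 23.5132
Σ area = 514.226

Check V−E+F: 8 − 18 + 12 = 2.

facets=12 area=514.226


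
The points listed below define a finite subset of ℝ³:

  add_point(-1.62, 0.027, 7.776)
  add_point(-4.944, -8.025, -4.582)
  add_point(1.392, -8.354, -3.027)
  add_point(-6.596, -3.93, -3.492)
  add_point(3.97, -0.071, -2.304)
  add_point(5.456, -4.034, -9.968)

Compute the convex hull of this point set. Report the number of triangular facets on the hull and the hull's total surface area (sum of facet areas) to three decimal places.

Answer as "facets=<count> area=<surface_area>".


facets=8 area=324.486

6 of the 6 inputs are extreme points: [0, 1, 2, 3, 4, 5].

Per-facet area ½‖(b−a)×(c−a)‖:
  f1: (p1, p5, p3) → 27.9374
  f2: (p1, p2, p5) → 29.0418
  f3: (p1, p0, p3) → 27.6220
  f4: (p1, p0, p2) → 45.6588
  f5: (p4, p5, p3) → 49.3237
  f6: (p4, p0, p3) → 60.8630
  f7: (p4, p2, p5) → 33.9692
  f8: (p4, p0, p2) → 50.0704
Σ area = 324.486

Euler: V−E+F = 6−12+8 = 2.


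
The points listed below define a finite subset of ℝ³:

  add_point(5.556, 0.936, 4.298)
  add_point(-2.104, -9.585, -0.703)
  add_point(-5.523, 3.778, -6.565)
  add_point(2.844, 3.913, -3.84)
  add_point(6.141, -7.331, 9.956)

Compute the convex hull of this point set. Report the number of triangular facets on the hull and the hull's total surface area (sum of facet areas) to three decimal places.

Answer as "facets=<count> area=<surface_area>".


5 of the 5 inputs are extreme points: [0, 1, 2, 3, 4].

Triangle areas on the boundary:
  f1: (p1, p4, p2) → 97.8069
  f2: (p3, p1, p2) → 62.3844
  f3: (p3, p1, p4) → 98.7309
  f4: (p0, p4, p2) → 64.6052
  f5: (p0, p3, p2) → 33.1971
  f6: (p0, p3, p4) → 27.7629
Σ area = 384.487

Euler: V−E+F = 5−9+6 = 2.

facets=6 area=384.487


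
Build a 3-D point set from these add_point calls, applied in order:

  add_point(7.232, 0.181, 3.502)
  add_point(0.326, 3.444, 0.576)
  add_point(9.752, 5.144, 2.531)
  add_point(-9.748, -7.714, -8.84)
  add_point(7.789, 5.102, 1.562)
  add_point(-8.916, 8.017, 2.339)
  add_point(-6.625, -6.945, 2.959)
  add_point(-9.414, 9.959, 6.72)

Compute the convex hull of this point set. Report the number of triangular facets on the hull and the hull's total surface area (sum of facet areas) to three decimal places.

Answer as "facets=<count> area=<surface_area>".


facets=10 area=689.339

Extreme-point indices: [0, 2, 3, 4, 5, 6, 7] — 7 of 8 on the boundary.

Facet areas (half cross-product norm):
  f1: (p0, p2, p3) → 52.8180
  f2: (p0, p7, p2) → 55.2651
  f3: (p6, p7, p3) → 104.4592
  f4: (p6, p0, p3) → 91.2607
  f5: (p6, p0, p7) → 130.1540
  f6: (p5, p7, p3) → 24.5089
  f7: (p4, p7, p2) → 14.5200
  f8: (p4, p5, p7) → 39.9583
  f9: (p4, p2, p3) → 13.7086
  f10: (p4, p5, p3) → 162.6865
Σ area = 689.339

Euler characteristic 7−15+10 = 2 ✓


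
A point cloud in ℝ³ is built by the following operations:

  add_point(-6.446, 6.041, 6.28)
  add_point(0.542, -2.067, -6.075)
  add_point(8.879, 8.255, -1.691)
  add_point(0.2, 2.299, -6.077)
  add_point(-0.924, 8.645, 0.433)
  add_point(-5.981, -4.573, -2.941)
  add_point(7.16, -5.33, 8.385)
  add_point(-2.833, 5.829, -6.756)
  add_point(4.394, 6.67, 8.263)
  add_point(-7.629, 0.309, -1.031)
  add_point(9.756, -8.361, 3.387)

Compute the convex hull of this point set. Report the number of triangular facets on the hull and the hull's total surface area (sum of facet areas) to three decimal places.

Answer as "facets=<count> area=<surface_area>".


facets=18 area=839.441

Extreme-point indices: [0, 1, 2, 3, 4, 5, 6, 7, 8, 9, 10] — 11 of 11 on the boundary.

Facet areas (half cross-product norm):
  f1: (p2, p7, p4) → 39.9008
  f2: (p0, p7, p9) → 43.4276
  f3: (p0, p7, p4) → 31.3712
  f4: (p5, p7, p9) → 25.1929
  f5: (p5, p0, p9) → 16.1918
  f6: (p8, p2, p4) → 45.0130
  f7: (p8, p0, p4) → 39.4212
  f8: (p1, p5, p10) → 55.5393
  f9: (p1, p5, p7) → 32.9849
  f10: (p1, p2, p10) → 98.6805
  f11: (p6, p5, p10) → 54.6048
  f12: (p6, p5, p0) → 113.4919
  f13: (p6, p8, p0) → 67.0144
  f14: (p6, p2, p10) → 53.9375
  f15: (p6, p8, p2) → 67.8194
  f16: (p3, p2, p7) → 26.4954
  f17: (p3, p1, p7) → 6.1975
  f18: (p3, p1, p2) → 22.1569
Σ area = 839.441

Euler: V−E+F = 11−27+18 = 2.


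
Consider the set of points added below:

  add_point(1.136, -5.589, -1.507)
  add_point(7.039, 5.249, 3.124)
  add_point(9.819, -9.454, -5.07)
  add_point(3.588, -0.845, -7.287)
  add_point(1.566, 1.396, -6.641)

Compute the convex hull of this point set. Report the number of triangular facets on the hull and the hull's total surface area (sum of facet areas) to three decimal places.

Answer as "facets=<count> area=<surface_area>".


Extreme-point indices: [0, 1, 2, 3, 4] — 5 of 5 on the boundary.

Triangle areas on the boundary:
  f1: (p1, p2, p0) → 66.8030
  f2: (p3, p2, p0) → 38.1626
  f3: (p3, p1, p2) → 67.9936
  f4: (p4, p1, p0) → 50.3062
  f5: (p4, p3, p0) → 12.1064
  f6: (p4, p3, p1) → 18.1683
Σ area = 253.540

Euler: V−E+F = 5−9+6 = 2.

facets=6 area=253.540
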